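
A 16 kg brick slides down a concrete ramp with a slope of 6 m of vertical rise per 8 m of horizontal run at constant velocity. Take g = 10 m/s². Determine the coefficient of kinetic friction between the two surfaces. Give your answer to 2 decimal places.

0.75

At constant velocity the net force along the incline is zero: mg sin 36.87° = μ mg cos 36.87°.
So μ = tan 36.87° = 0.6000 / 0.8000 = 0.7500.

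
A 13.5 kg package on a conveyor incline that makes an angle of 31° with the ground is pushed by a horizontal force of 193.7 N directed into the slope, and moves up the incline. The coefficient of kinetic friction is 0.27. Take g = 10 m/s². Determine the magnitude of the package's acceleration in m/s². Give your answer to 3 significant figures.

2.84 m/s²

The horizontal push has components F cos 31° = 193.7 × 0.8572 = 166.040 N up the incline and F sin 31° = 193.7 × 0.5150 = 99.755 N pressing into the surface.
The normal force is therefore N = mg cos 31° + F sin 31° = 115.722 + 99.755 = 215.477 N, and kinetic friction down the slope is μN = 0.27 × 215.477 = 58.179 N.
Along the incline: F cos 31° − mg sin 31° − μN = ma, so 166.040 − 69.525 − 58.179 = 13.5 a, giving a = 2.8397 m/s².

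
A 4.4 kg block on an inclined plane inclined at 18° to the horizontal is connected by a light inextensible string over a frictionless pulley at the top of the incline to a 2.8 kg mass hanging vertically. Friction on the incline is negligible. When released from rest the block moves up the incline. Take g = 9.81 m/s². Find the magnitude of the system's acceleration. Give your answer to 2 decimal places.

For the block on the incline: the weight component along the slope is m₁g sin 18° = 4.4 × 9.81 × 0.3090 = 13.338 N and the normal force is N = m₁g cos 18° = 41.051 N.
Newton's second law for the block (up-slope positive): T − 13.338 = 4.4 a. For the hanging mass (downward positive): 2.8 × 9.81 − T = 2.8 a.
Adding the two equations eliminates T: 14.130 = 7.2 a, so a = 1.9625 m/s².

1.96 m/s²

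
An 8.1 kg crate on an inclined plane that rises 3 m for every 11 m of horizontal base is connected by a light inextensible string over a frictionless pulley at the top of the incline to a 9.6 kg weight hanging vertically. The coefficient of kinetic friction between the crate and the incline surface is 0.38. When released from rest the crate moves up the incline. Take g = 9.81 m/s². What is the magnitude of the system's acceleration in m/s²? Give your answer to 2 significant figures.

For the crate on the incline: the weight component along the slope is m₁g sin 15.26° = 8.1 × 9.81 × 0.2631 = 20.906 N and the normal force is N = m₁g cos 15.26° = 76.661 N.
Kinetic friction opposes the crate's motion up the incline: f = μN = 0.38 × 76.661 = 29.131 N acting down the slope.
Newton's second law for the crate (up-slope positive): T − 20.906 − 29.131 = 8.1 a. For the hanging weight (downward positive): 9.6 × 9.81 − T = 9.6 a.
Adding the two equations eliminates T: 44.139 = 17.7 a, so a = 2.4937 m/s².

2.5 m/s²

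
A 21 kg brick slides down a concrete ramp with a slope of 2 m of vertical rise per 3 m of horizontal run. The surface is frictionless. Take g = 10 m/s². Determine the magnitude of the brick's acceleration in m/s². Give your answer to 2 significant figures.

Resolving the weight along the incline: the component pulling the brick down the slope is mg sin 33.69° = 21 × 10 × 0.5547 = 116.487 N, and the normal force is N = mg cos 33.69° = 21 × 10 × 0.8321 = 174.741 N.
With no friction the net force along the incline is 116.487 N, so a = g sin 33.69° = 116.487 / 21 = 5.5470 m/s².

5.5 m/s²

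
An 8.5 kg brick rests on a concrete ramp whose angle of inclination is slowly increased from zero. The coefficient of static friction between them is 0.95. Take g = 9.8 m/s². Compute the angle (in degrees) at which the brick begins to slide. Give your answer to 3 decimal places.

43.531°

At the threshold of sliding, static friction is at its maximum μ_s N and exactly balances the weight component along the incline: mg sin θ = μ_s mg cos θ.
Hence tan θ = μ_s = 0.95, so θ = arctan(0.95) = 43.5312°.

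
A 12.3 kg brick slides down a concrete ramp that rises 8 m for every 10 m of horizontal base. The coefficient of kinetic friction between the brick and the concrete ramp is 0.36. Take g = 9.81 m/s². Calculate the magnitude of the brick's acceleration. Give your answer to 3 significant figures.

Resolving the weight along the incline: the component pulling the brick down the slope is mg sin 38.66° = 12.3 × 9.81 × 0.6247 = 75.378 N, and the normal force is N = mg cos 38.66° = 12.3 × 9.81 × 0.7809 = 94.226 N.
Kinetic friction acts up the slope with magnitude f = μN = 0.36 × 94.226 = 33.921 N.
Net force along the incline is 75.378 − 33.921 = 41.457 N, so a = 41.457 / 12.3 = 3.3705 m/s².

3.37 m/s²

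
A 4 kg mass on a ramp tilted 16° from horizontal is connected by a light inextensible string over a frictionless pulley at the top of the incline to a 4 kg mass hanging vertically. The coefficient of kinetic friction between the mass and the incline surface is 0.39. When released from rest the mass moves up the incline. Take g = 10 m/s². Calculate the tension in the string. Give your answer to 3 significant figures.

For the mass on the incline: the weight component along the slope is m₁g sin 16° = 4 × 10 × 0.2756 = 11.024 N and the normal force is N = m₁g cos 16° = 38.450 N.
Kinetic friction opposes the mass's motion up the incline: f = μN = 0.39 × 38.450 = 14.996 N acting down the slope.
Newton's second law for the mass (up-slope positive): T − 11.024 − 14.996 = 4 a. For the hanging mass (downward positive): 4 × 10 − T = 4 a.
Adding the two equations eliminates T: 13.980 = 8 a, so a = 1.7475 m/s².
Then from the hanging mass's equation, T = 4 × (10 − 1.7475) = 33.010 N.

33.0 N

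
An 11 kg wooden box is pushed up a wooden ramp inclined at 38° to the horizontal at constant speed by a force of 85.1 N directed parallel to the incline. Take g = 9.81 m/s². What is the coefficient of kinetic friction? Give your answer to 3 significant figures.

0.219

At constant speed ΣF = 0 along the incline. The applied 85.1 N acts up the slope; the weight component mg sin 38° = 66.436 N and kinetic friction μN both act down the slope.
So 85.1 = 66.436 + μ × 85.034, giving μ = (85.1 − 66.436) / 85.034 = 0.2195.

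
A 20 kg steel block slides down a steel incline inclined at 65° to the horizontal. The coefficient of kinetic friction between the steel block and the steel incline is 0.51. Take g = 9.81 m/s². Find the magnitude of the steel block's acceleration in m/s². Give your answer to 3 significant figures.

6.78 m/s²

Resolving the weight along the incline: the component pulling the steel block down the slope is mg sin 65° = 20 × 9.81 × 0.9063 = 177.816 N, and the normal force is N = mg cos 65° = 20 × 9.81 × 0.4226 = 82.914 N.
Kinetic friction acts up the slope with magnitude f = μN = 0.51 × 82.914 = 42.286 N.
Net force along the incline is 177.816 − 42.286 = 135.530 N, so a = 135.530 / 20 = 6.7765 m/s².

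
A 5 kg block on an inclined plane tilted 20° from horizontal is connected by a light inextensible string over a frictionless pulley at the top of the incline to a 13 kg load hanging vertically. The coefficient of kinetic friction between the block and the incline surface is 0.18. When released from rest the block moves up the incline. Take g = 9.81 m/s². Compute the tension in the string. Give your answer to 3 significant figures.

For the block on the incline: the weight component along the slope is m₁g sin 20° = 5 × 9.81 × 0.3420 = 16.775 N and the normal force is N = m₁g cos 20° = 46.092 N.
Kinetic friction opposes the block's motion up the incline: f = μN = 0.18 × 46.092 = 8.297 N acting down the slope.
Newton's second law for the block (up-slope positive): T − 16.775 − 8.297 = 5 a. For the hanging load (downward positive): 13 × 9.81 − T = 13 a.
Adding the two equations eliminates T: 102.458 = 18 a, so a = 5.6921 m/s².
Then from the hanging load's equation, T = 13 × (9.81 − 5.6921) = 53.533 N.

53.5 N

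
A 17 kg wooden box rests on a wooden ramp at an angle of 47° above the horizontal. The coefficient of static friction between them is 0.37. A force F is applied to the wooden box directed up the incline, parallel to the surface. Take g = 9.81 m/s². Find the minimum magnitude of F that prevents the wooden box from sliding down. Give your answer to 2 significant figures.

80 N

The normal force is N = mg cos 47° = 113.737 N. With F at its minimum the wooden box is on the verge of sliding down, so static friction is at its maximum μ_s N = 0.37 × 113.737 = 42.083 N and acts up the slope.
Equilibrium along the incline: F + μ_s N = mg sin 47°, so F = 121.968 − 42.083 = 79.885 N.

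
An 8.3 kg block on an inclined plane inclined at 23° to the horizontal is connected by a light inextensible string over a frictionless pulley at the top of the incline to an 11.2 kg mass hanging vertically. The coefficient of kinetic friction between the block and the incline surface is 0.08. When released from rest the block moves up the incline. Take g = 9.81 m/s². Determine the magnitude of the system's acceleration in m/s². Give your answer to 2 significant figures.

3.7 m/s²

For the block on the incline: the weight component along the slope is m₁g sin 23° = 8.3 × 9.81 × 0.3907 = 31.812 N and the normal force is N = m₁g cos 23° = 74.950 N.
Kinetic friction opposes the block's motion up the incline: f = μN = 0.08 × 74.950 = 5.996 N acting down the slope.
Newton's second law for the block (up-slope positive): T − 31.812 − 5.996 = 8.3 a. For the hanging mass (downward positive): 11.2 × 9.81 − T = 11.2 a.
Adding the two equations eliminates T: 72.064 = 19.5 a, so a = 3.6956 m/s².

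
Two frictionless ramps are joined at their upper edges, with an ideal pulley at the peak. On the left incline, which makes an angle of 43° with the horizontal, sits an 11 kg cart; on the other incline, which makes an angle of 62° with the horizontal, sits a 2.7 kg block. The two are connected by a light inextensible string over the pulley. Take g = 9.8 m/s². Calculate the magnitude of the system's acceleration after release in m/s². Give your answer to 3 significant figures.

3.66 m/s²

Resolve each weight along its own incline: the 11 kg mass has component 11 × 9.8 × sin 43° = 73.519 N down its slope, and the 2.7 kg mass has 2.7 × 9.8 × sin 62° = 23.363 N down its slope.
The 11 kg side's 73.519 N exceeds the other side's 23.363 N, so that mass slides down and the 2.7 kg mass slides up. Taking that direction as positive, Newton's second law for the whole system gives 73.519 − 23.363 = (11 + 2.7) a, so a = 50.156 / 13.7 = 3.6610 m/s².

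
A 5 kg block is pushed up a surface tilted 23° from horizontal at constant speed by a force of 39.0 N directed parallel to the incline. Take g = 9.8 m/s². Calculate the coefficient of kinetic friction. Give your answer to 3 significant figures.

0.440

At constant speed ΣF = 0 along the incline. The applied 39.0 N acts up the slope; the weight component mg sin 23° = 19.146 N and kinetic friction μN both act down the slope.
So 39.0 = 19.146 + μ × 45.105, giving μ = (39.0 − 19.146) / 45.105 = 0.4402.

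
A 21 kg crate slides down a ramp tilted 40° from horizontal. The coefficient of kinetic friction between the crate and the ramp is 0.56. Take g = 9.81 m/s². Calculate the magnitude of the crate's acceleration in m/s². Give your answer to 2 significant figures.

2.1 m/s²

Resolving the weight along the incline: the component pulling the crate down the slope is mg sin 40° = 21 × 9.81 × 0.6428 = 132.423 N, and the normal force is N = mg cos 40° = 21 × 9.81 × 0.7660 = 157.804 N.
Kinetic friction acts up the slope with magnitude f = μN = 0.56 × 157.804 = 88.370 N.
Net force along the incline is 132.423 − 88.370 = 44.053 N, so a = 44.053 / 21 = 2.0978 m/s².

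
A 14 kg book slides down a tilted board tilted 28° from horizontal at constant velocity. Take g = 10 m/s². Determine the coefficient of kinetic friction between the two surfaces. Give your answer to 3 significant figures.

At constant velocity the net force along the incline is zero: mg sin 28° = μ mg cos 28°.
So μ = tan 28° = 0.4695 / 0.8829 = 0.5318.

0.532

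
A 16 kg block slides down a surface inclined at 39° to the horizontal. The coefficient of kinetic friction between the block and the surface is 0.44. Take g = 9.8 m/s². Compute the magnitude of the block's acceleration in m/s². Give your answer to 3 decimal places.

2.816 m/s²

Resolving the weight along the incline: the component pulling the block down the slope is mg sin 39° = 16 × 9.8 × 0.6293 = 98.674 N, and the normal force is N = mg cos 39° = 16 × 9.8 × 0.7771 = 121.849 N.
Kinetic friction acts up the slope with magnitude f = μN = 0.44 × 121.849 = 53.614 N.
Net force along the incline is 98.674 − 53.614 = 45.060 N, so a = 45.060 / 16 = 2.8163 m/s².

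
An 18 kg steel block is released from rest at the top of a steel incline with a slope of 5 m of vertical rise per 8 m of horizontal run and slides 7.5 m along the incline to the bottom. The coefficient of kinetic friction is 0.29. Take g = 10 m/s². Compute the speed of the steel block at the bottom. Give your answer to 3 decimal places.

6.528 m/s

The weight component along the incline is mg sin 32.01° = 95.400 N and the normal force is N = mg cos 32.01° = 152.640 N.
Friction up the slope is f = μN = 0.29 × 152.640 = 44.266 N, so the net downslope force is 95.400 − 44.266 = 51.134 N and a = 51.134 / 18 = 2.8408 m/s².
Starting from rest over a distance of 7.5 m, v² = 2aL = 2 × 2.8408 × 7.5 = 42.6120, so v = 6.5278 m/s.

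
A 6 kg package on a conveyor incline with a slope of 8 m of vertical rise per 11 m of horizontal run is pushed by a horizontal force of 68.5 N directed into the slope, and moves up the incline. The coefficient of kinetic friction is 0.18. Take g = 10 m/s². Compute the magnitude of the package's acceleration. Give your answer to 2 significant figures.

The horizontal push has components F cos 36.03° = 68.5 × 0.8087 = 55.396 N up the incline and F sin 36.03° = 68.5 × 0.5882 = 40.292 N pressing into the surface.
The normal force is therefore N = mg cos 36.03° + F sin 36.03° = 48.522 + 40.292 = 88.814 N, and kinetic friction down the slope is μN = 0.18 × 88.814 = 15.987 N.
Along the incline: F cos 36.03° − mg sin 36.03° − μN = ma, so 55.396 − 35.292 − 15.987 = 6 a, giving a = 0.6862 m/s².

0.69 m/s²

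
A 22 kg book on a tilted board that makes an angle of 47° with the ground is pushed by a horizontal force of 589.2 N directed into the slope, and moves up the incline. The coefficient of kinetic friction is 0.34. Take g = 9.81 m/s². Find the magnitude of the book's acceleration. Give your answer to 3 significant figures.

The horizontal push has components F cos 47° = 589.2 × 0.6820 = 401.834 N up the incline and F sin 47° = 589.2 × 0.7314 = 430.941 N pressing into the surface.
The normal force is therefore N = mg cos 47° + F sin 47° = 147.189 + 430.941 = 578.130 N, and kinetic friction down the slope is μN = 0.34 × 578.130 = 196.564 N.
Along the incline: F cos 47° − mg sin 47° − μN = ma, so 401.834 − 157.851 − 196.564 = 22 a, giving a = 2.1554 m/s².

2.16 m/s²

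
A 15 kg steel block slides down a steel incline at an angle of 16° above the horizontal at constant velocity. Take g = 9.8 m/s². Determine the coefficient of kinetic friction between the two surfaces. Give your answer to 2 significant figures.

0.29

At constant velocity the net force along the incline is zero: mg sin 16° = μ mg cos 16°.
So μ = tan 16° = 0.2756 / 0.9613 = 0.2867.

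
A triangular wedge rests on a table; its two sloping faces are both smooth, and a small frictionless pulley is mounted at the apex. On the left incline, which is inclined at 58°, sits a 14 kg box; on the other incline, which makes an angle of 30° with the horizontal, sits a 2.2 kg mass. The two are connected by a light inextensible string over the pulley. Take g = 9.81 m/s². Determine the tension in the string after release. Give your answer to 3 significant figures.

25.1 N

Resolve each weight along its own incline: the 14 kg mass has component 14 × 9.81 × sin 58° = 116.471 N down its slope, and the 2.2 kg mass has 2.2 × 9.81 × sin 30° = 10.791 N down its slope.
The 14 kg side's 116.471 N exceeds the other side's 10.791 N, so that mass slides down and the 2.2 kg mass slides up. Taking that direction as positive, Newton's second law for the whole system gives 116.471 − 10.791 = (14 + 2.2) a, so a = 105.680 / 16.2 = 6.5235 m/s².
For the 2.2 kg mass (up-slope positive): T − 10.791 = 2.2 × 6.5235, so T = 25.143 N.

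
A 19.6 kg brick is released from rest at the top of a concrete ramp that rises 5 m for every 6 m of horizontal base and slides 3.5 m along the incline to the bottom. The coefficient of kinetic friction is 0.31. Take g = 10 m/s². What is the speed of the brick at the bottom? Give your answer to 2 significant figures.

The weight component along the incline is mg sin 39.81° = 125.476 N and the normal force is N = mg cos 39.81° = 150.571 N.
Friction up the slope is f = μN = 0.31 × 150.571 = 46.677 N, so the net downslope force is 125.476 − 46.677 = 78.799 N and a = 78.799 / 19.6 = 4.0204 m/s².
Starting from rest over a distance of 3.5 m, v² = 2aL = 2 × 4.0204 × 3.5 = 28.1428, so v = 5.3050 m/s.

5.3 m/s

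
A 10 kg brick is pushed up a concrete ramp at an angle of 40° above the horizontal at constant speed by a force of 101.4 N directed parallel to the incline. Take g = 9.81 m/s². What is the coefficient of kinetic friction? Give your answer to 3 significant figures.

At constant speed ΣF = 0 along the incline. The applied 101.4 N acts up the slope; the weight component mg sin 40° = 63.057 N and kinetic friction μN both act down the slope.
So 101.4 = 63.057 + μ × 75.149, giving μ = (101.4 − 63.057) / 75.149 = 0.5102.

0.510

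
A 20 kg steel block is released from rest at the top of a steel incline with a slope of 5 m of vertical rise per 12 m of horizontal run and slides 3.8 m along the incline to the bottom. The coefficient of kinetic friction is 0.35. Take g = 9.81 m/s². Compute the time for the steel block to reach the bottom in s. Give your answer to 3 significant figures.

The weight component along the incline is mg sin 22.62° = 75.462 N and the normal force is N = mg cos 22.62° = 181.108 N.
Friction up the slope is f = μN = 0.35 × 181.108 = 63.388 N, so the net downslope force is 75.462 − 63.388 = 12.074 N and a = 12.074 / 20 = 0.6037 m/s².
Starting from rest, L = ½at², so t = √(2L/a) = √(2 × 3.8 / 0.6037) = 3.5481 s.

3.55 s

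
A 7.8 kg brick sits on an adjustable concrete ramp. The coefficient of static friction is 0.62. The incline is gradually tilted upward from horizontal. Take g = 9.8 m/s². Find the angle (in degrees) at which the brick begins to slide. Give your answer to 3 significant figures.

At the threshold of sliding, static friction is at its maximum μ_s N and exactly balances the weight component along the incline: mg sin θ = μ_s mg cos θ.
Hence tan θ = μ_s = 0.62, so θ = arctan(0.62) = 31.7989°.

31.8°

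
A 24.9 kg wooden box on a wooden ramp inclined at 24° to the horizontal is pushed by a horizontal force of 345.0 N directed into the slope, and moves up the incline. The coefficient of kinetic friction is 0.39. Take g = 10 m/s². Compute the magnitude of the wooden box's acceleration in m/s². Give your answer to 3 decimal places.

2.830 m/s²

The horizontal push has components F cos 24° = 345.0 × 0.9135 = 315.157 N up the incline and F sin 24° = 345.0 × 0.4067 = 140.311 N pressing into the surface.
The normal force is therefore N = mg cos 24° + F sin 24° = 227.462 + 140.311 = 367.773 N, and kinetic friction down the slope is μN = 0.39 × 367.773 = 143.431 N.
Along the incline: F cos 24° − mg sin 24° − μN = ma, so 315.157 − 101.268 − 143.431 = 24.9 a, giving a = 2.8296 m/s².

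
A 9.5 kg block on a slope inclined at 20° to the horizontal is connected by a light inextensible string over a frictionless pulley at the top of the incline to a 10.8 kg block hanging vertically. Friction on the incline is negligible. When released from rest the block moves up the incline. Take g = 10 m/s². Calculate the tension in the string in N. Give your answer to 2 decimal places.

67.83 N

For the block on the incline: the weight component along the slope is m₁g sin 20° = 9.5 × 10 × 0.3420 = 32.490 N and the normal force is N = m₁g cos 20° = 89.271 N.
Newton's second law for the block (up-slope positive): T − 32.490 = 9.5 a. For the hanging block (downward positive): 10.8 × 10 − T = 10.8 a.
Adding the two equations eliminates T: 75.510 = 20.3 a, so a = 3.7197 m/s².
Then from the hanging block's equation, T = 10.8 × (10 − 3.7197) = 67.827 N.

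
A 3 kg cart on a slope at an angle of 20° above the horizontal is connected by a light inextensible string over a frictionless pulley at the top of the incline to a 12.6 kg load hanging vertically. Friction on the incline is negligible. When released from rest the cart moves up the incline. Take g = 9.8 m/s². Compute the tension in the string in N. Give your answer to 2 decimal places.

31.87 N

For the cart on the incline: the weight component along the slope is m₁g sin 20° = 3 × 9.8 × 0.3420 = 10.055 N and the normal force is N = m₁g cos 20° = 27.627 N.
Newton's second law for the cart (up-slope positive): T − 10.055 = 3 a. For the hanging load (downward positive): 12.6 × 9.8 − T = 12.6 a.
Adding the two equations eliminates T: 113.425 = 15.6 a, so a = 7.2708 m/s².
Then from the hanging load's equation, T = 12.6 × (9.8 − 7.2708) = 31.868 N.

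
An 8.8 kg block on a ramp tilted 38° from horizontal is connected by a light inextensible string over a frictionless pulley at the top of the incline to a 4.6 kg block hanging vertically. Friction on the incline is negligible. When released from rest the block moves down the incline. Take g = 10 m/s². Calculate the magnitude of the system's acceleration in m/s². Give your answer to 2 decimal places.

0.61 m/s²

For the block on the incline: the weight component along the slope is m₁g sin 38° = 8.8 × 10 × 0.6157 = 54.182 N and the normal force is N = m₁g cos 38° = 69.345 N.
Newton's second law for the block (down-slope positive): 54.182 − T = 8.8 a. For the hanging block (upward positive): T − 4.6 × 10 = 4.6 a.
Adding the two equations eliminates T: 8.182 = 13.4 a, so a = 0.6106 m/s².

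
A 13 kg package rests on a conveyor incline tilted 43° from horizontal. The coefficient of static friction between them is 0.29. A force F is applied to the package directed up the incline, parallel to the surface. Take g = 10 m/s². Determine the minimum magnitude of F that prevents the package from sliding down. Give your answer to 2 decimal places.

The normal force is N = mg cos 43° = 95.076 N. With F at its minimum the package is on the verge of sliding down, so static friction is at its maximum μ_s N = 0.29 × 95.076 = 27.572 N and acts up the slope.
Equilibrium along the incline: F + μ_s N = mg sin 43°, so F = 88.660 − 27.572 = 61.088 N.

61.09 N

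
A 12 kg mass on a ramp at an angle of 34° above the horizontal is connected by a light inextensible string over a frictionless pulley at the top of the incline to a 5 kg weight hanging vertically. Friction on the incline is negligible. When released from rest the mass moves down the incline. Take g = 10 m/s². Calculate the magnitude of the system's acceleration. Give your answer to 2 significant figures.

For the mass on the incline: the weight component along the slope is m₁g sin 34° = 12 × 10 × 0.5592 = 67.104 N and the normal force is N = m₁g cos 34° = 99.485 N.
Newton's second law for the mass (down-slope positive): 67.104 − T = 12 a. For the hanging weight (upward positive): T − 5 × 10 = 5 a.
Adding the two equations eliminates T: 17.104 = 17 a, so a = 1.0061 m/s².

1.0 m/s²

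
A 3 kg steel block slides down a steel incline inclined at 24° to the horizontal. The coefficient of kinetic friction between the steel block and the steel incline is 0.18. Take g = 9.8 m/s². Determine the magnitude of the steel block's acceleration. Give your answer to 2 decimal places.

Resolving the weight along the incline: the component pulling the steel block down the slope is mg sin 24° = 3 × 9.8 × 0.4067 = 11.957 N, and the normal force is N = mg cos 24° = 3 × 9.8 × 0.9135 = 26.857 N.
Kinetic friction acts up the slope with magnitude f = μN = 0.18 × 26.857 = 4.834 N.
Net force along the incline is 11.957 − 4.834 = 7.123 N, so a = 7.123 / 3 = 2.3743 m/s².

2.37 m/s²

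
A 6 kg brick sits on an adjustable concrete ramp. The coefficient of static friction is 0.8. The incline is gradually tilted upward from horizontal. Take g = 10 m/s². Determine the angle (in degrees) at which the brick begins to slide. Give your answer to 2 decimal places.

38.66°

At the threshold of sliding, static friction is at its maximum μ_s N and exactly balances the weight component along the incline: mg sin θ = μ_s mg cos θ.
Hence tan θ = μ_s = 0.8, so θ = arctan(0.8) = 38.6598°.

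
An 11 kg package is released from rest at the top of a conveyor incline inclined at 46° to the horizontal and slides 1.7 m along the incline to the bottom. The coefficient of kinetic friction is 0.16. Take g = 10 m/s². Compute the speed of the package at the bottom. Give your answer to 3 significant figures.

The weight component along the incline is mg sin 46° = 79.127 N and the normal force is N = mg cos 46° = 76.412 N.
Friction up the slope is f = μN = 0.16 × 76.412 = 12.226 N, so the net downslope force is 79.127 − 12.226 = 66.901 N and a = 66.901 / 11 = 6.0819 m/s².
Starting from rest over a distance of 1.7 m, v² = 2aL = 2 × 6.0819 × 1.7 = 20.6785, so v = 4.5474 m/s.

4.55 m/s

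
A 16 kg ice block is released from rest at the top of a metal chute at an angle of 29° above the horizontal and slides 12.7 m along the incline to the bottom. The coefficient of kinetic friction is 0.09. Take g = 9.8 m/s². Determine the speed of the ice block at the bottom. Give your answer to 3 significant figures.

The weight component along the incline is mg sin 29° = 76.018 N and the normal force is N = mg cos 29° = 137.140 N.
Friction up the slope is f = μN = 0.09 × 137.140 = 12.343 N, so the net downslope force is 76.018 − 12.343 = 63.675 N and a = 63.675 / 16 = 3.9797 m/s².
Starting from rest over a distance of 12.7 m, v² = 2aL = 2 × 3.9797 × 12.7 = 101.0844, so v = 10.0541 m/s.

10.1 m/s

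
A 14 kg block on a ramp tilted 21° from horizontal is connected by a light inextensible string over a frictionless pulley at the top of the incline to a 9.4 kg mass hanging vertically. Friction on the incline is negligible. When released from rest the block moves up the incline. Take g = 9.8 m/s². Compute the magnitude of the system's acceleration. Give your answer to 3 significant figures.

1.84 m/s²

For the block on the incline: the weight component along the slope is m₁g sin 21° = 14 × 9.8 × 0.3584 = 49.172 N and the normal force is N = m₁g cos 21° = 128.087 N.
Newton's second law for the block (up-slope positive): T − 49.172 = 14 a. For the hanging mass (downward positive): 9.4 × 9.8 − T = 9.4 a.
Adding the two equations eliminates T: 42.948 = 23.4 a, so a = 1.8354 m/s².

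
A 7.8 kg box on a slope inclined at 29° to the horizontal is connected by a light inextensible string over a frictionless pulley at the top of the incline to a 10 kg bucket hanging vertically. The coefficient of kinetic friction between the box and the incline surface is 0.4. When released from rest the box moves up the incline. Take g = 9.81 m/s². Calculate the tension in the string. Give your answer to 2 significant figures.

79 N

For the box on the incline: the weight component along the slope is m₁g sin 29° = 7.8 × 9.81 × 0.4848 = 37.096 N and the normal force is N = m₁g cos 29° = 66.924 N.
Kinetic friction opposes the box's motion up the incline: f = μN = 0.4 × 66.924 = 26.770 N acting down the slope.
Newton's second law for the box (up-slope positive): T − 37.096 − 26.770 = 7.8 a. For the hanging bucket (downward positive): 10 × 9.81 − T = 10 a.
Adding the two equations eliminates T: 34.234 = 17.8 a, so a = 1.9233 m/s².
Then from the hanging bucket's equation, T = 10 × (9.81 − 1.9233) = 78.867 N.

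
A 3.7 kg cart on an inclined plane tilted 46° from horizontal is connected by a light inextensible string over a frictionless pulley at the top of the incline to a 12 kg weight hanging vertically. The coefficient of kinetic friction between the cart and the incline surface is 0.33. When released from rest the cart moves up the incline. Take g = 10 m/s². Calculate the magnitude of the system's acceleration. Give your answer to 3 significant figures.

For the cart on the incline: the weight component along the slope is m₁g sin 46° = 3.7 × 10 × 0.7193 = 26.614 N and the normal force is N = m₁g cos 46° = 25.702 N.
Kinetic friction opposes the cart's motion up the incline: f = μN = 0.33 × 25.702 = 8.482 N acting down the slope.
Newton's second law for the cart (up-slope positive): T − 26.614 − 8.482 = 3.7 a. For the hanging weight (downward positive): 12 × 10 − T = 12 a.
Adding the two equations eliminates T: 84.904 = 15.7 a, so a = 5.4079 m/s².

5.41 m/s²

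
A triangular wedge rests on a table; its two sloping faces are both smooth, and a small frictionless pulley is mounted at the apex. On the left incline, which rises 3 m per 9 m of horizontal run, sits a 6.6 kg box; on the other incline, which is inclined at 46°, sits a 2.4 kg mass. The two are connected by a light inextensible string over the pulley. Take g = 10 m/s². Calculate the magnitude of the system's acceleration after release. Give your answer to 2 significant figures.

Resolve each weight along its own incline: the 6.6 kg mass has component 6.6 × 10 × sin 18.43° = 20.871 N down its slope, and the 2.4 kg mass has 2.4 × 10 × sin 46° = 17.264 N down its slope.
The 6.6 kg side's 20.871 N exceeds the other side's 17.264 N, so that mass slides down and the 2.4 kg mass slides up. Taking that direction as positive, Newton's second law for the whole system gives 20.871 − 17.264 = (6.6 + 2.4) a, so a = 3.607 / 9 = 0.4008 m/s².

0.40 m/s²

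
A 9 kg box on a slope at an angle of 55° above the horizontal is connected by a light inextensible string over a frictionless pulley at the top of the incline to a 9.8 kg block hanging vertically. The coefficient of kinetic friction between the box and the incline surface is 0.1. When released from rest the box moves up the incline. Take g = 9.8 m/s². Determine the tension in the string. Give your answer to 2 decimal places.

For the box on the incline: the weight component along the slope is m₁g sin 55° = 9 × 9.8 × 0.8192 = 72.253 N and the normal force is N = m₁g cos 55° = 50.589 N.
Kinetic friction opposes the box's motion up the incline: f = μN = 0.1 × 50.589 = 5.059 N acting down the slope.
Newton's second law for the box (up-slope positive): T − 72.253 − 5.059 = 9 a. For the hanging block (downward positive): 9.8 × 9.8 − T = 9.8 a.
Adding the two equations eliminates T: 18.728 = 18.8 a, so a = 0.9962 m/s².
Then from the hanging block's equation, T = 9.8 × (9.8 − 0.9962) = 86.277 N.

86.28 N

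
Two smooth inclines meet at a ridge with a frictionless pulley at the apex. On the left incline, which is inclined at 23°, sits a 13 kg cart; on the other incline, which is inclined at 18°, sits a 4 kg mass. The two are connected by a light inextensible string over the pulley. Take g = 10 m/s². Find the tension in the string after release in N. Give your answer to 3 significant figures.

Resolve each weight along its own incline: the 13 kg mass has component 13 × 10 × sin 23° = 50.795 N down its slope, and the 4 kg mass has 4 × 10 × sin 18° = 12.361 N down its slope.
The 13 kg side's 50.795 N exceeds the other side's 12.361 N, so that mass slides down and the 4 kg mass slides up. Taking that direction as positive, Newton's second law for the whole system gives 50.795 − 12.361 = (13 + 4) a, so a = 38.434 / 17 = 2.2608 m/s².
For the 4 kg mass (up-slope positive): T − 12.361 = 4 × 2.2608, so T = 21.404 N.

21.4 N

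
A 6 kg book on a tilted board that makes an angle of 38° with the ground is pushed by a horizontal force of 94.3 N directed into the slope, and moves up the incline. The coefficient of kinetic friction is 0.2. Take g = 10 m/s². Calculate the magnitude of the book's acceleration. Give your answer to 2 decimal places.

2.72 m/s²

The horizontal push has components F cos 38° = 94.3 × 0.7880 = 74.308 N up the incline and F sin 38° = 94.3 × 0.6157 = 58.061 N pressing into the surface.
The normal force is therefore N = mg cos 38° + F sin 38° = 47.280 + 58.061 = 105.341 N, and kinetic friction down the slope is μN = 0.2 × 105.341 = 21.068 N.
Along the incline: F cos 38° − mg sin 38° − μN = ma, so 74.308 − 36.942 − 21.068 = 6 a, giving a = 2.7163 m/s².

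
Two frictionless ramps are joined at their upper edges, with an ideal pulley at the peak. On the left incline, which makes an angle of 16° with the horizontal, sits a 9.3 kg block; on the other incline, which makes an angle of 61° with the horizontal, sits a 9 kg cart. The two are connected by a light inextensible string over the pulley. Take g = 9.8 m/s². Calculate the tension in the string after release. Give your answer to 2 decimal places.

Resolve each weight along its own incline: the 9.3 kg mass has component 9.3 × 9.8 × sin 16° = 25.122 N down its slope, and the 9 kg mass has 9 × 9.8 × sin 61° = 77.141 N down its slope.
The 9 kg side's 77.141 N exceeds the other side's 25.122 N, so that mass slides down and the 9.3 kg mass slides up. Taking that direction as positive, Newton's second law for the whole system gives 77.141 − 25.122 = (9.3 + 9) a, so a = 52.019 / 18.3 = 2.8426 m/s².
For the 9.3 kg mass (up-slope positive): T − 25.122 = 9.3 × 2.8426, so T = 51.558 N.

51.56 N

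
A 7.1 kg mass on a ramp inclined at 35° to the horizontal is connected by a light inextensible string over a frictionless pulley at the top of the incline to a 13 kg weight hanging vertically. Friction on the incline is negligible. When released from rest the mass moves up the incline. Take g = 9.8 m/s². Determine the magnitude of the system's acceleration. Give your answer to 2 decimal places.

For the mass on the incline: the weight component along the slope is m₁g sin 35° = 7.1 × 9.8 × 0.5736 = 39.911 N and the normal force is N = m₁g cos 35° = 56.997 N.
Newton's second law for the mass (up-slope positive): T − 39.911 = 7.1 a. For the hanging weight (downward positive): 13 × 9.8 − T = 13 a.
Adding the two equations eliminates T: 87.489 = 20.1 a, so a = 4.3527 m/s².

4.35 m/s²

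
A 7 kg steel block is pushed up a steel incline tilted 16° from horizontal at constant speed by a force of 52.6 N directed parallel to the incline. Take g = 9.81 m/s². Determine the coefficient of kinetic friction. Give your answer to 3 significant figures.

At constant speed ΣF = 0 along the incline. The applied 52.6 N acts up the slope; the weight component mg sin 16° = 18.928 N and kinetic friction μN both act down the slope.
So 52.6 = 18.928 + μ × 66.010, giving μ = (52.6 − 18.928) / 66.010 = 0.5101.

0.510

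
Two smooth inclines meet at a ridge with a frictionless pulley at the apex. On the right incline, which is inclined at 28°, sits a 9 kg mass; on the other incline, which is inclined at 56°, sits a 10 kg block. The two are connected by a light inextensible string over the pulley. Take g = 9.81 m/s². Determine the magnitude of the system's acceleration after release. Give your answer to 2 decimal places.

2.10 m/s²

Resolve each weight along its own incline: the 9 kg mass has component 9 × 9.81 × sin 28° = 41.450 N down its slope, and the 10 kg mass has 10 × 9.81 × sin 56° = 81.329 N down its slope.
The 10 kg side's 81.329 N exceeds the other side's 41.450 N, so that mass slides down and the 9 kg mass slides up. Taking that direction as positive, Newton's second law for the whole system gives 81.329 − 41.450 = (9 + 10) a, so a = 39.879 / 19 = 2.0989 m/s².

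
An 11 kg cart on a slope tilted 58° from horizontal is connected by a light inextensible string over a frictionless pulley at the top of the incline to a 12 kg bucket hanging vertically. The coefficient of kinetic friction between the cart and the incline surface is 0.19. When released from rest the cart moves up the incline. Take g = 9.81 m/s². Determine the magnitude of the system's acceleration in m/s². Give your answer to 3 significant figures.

0.667 m/s²

For the cart on the incline: the weight component along the slope is m₁g sin 58° = 11 × 9.81 × 0.8480 = 91.508 N and the normal force is N = m₁g cos 58° = 57.184 N.
Kinetic friction opposes the cart's motion up the incline: f = μN = 0.19 × 57.184 = 10.865 N acting down the slope.
Newton's second law for the cart (up-slope positive): T − 91.508 − 10.865 = 11 a. For the hanging bucket (downward positive): 12 × 9.81 − T = 12 a.
Adding the two equations eliminates T: 15.347 = 23 a, so a = 0.6673 m/s².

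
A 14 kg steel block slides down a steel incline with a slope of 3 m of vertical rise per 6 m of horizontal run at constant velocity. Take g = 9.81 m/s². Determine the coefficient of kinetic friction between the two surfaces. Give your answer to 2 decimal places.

At constant velocity the net force along the incline is zero: mg sin 26.57° = μ mg cos 26.57°.
So μ = tan 26.57° = 0.4472 / 0.8944 = 0.5000.

0.50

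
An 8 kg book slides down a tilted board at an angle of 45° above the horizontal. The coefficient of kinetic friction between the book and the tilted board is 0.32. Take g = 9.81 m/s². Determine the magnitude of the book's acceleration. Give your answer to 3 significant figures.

Resolving the weight along the incline: the component pulling the book down the slope is mg sin 45° = 8 × 9.81 × 0.7071 = 55.493 N, and the normal force is N = mg cos 45° = 8 × 9.81 × 0.7071 = 55.493 N.
Kinetic friction acts up the slope with magnitude f = μN = 0.32 × 55.493 = 17.758 N.
Net force along the incline is 55.493 − 17.758 = 37.735 N, so a = 37.735 / 8 = 4.7169 m/s².

4.72 m/s²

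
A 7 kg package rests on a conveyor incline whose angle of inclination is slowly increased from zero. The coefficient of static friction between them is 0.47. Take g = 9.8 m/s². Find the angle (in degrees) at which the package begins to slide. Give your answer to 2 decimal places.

At the threshold of sliding, static friction is at its maximum μ_s N and exactly balances the weight component along the incline: mg sin θ = μ_s mg cos θ.
Hence tan θ = μ_s = 0.47, so θ = arctan(0.47) = 25.1735°.

25.17°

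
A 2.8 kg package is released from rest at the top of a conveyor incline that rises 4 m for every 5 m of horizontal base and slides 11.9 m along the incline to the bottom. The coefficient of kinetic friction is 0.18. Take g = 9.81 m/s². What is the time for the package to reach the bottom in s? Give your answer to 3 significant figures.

2.24 s

The weight component along the incline is mg sin 38.66° = 17.159 N and the normal force is N = mg cos 38.66° = 21.449 N.
Friction up the slope is f = μN = 0.18 × 21.449 = 3.861 N, so the net downslope force is 17.159 − 3.861 = 13.298 N and a = 13.298 / 2.8 = 4.7493 m/s².
Starting from rest, L = ½at², so t = √(2L/a) = √(2 × 11.9 / 4.7493) = 2.2386 s.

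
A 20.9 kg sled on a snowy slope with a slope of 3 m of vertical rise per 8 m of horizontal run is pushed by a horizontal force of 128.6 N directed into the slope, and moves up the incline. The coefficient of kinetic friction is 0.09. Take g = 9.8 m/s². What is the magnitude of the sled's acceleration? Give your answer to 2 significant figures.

1.3 m/s²

The horizontal push has components F cos 20.56° = 128.6 × 0.9363 = 120.408 N up the incline and F sin 20.56° = 128.6 × 0.3511 = 45.151 N pressing into the surface.
The normal force is therefore N = mg cos 20.56° + F sin 20.56° = 191.773 + 45.151 = 236.924 N, and kinetic friction down the slope is μN = 0.09 × 236.924 = 21.323 N.
Along the incline: F cos 20.56° − mg sin 20.56° − μN = ma, so 120.408 − 71.912 − 21.323 = 20.9 a, giving a = 1.3001 m/s².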